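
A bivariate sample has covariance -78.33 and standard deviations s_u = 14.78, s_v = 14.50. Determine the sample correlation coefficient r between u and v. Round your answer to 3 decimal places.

r = Cov(u,v) / (s_u · s_v) = -78.33 / (14.78 × 14.50)
  = -78.33 / 214.3100 ≈ -0.365

-0.365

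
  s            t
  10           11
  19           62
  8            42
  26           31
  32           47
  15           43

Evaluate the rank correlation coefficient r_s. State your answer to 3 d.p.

0.429

Rank s: 2, 4, 1, 5, 6, 3
Rank t: 1, 6, 3, 2, 5, 4
d = rank(s) − rank(t): 1, -2, -2, 3, 1, -1; Σd² = 20
ρ = 1 − 6Σd² / [n(n²−1)] = 1 − 6×20 / (6×35) = 1 − 120/210 ≈ 0.429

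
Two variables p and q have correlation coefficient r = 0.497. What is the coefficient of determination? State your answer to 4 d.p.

r² = (0.497)² = 0.2470

0.2470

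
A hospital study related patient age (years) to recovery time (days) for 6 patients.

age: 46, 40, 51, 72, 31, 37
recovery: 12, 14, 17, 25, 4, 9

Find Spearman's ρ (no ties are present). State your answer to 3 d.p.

0.943

Rank age: 4, 3, 5, 6, 1, 2
Rank recovery: 3, 4, 5, 6, 1, 2
d = rank(age) − rank(recovery): 1, -1, 0, 0, 0, 0; Σd² = 2
ρ = 1 − 6Σd² / [n(n²−1)] = 1 − 6×2 / (6×35) = 1 − 12/210 ≈ 0.943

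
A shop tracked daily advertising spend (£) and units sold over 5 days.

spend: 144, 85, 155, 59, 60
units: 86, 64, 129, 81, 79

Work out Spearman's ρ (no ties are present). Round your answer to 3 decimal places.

0.600

Rank spend: 4, 3, 5, 1, 2
Rank units: 4, 1, 5, 3, 2
d = rank(spend) − rank(units): 0, 2, 0, -2, 0; Σd² = 8
ρ = 1 − 6Σd² / [n(n²−1)] = 1 − 6×8 / (5×24) = 1 − 48/120 ≈ 0.600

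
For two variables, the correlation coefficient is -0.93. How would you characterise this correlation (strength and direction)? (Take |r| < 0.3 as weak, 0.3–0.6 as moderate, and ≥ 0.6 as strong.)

strong negative

r = -0.93 < 0 so the relationship is negative.
|r| = 0.93, which falls in the strong range.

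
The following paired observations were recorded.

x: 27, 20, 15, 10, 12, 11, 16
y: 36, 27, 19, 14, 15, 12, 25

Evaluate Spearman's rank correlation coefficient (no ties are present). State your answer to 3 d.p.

0.964

Rank x: 7, 6, 4, 1, 3, 2, 5
Rank y: 7, 6, 4, 2, 3, 1, 5
d = rank(x) − rank(y): 0, 0, 0, -1, 0, 1, 0; Σd² = 2
ρ = 1 − 6Σd² / [n(n²−1)] = 1 − 6×2 / (7×48) = 1 − 12/336 ≈ 0.964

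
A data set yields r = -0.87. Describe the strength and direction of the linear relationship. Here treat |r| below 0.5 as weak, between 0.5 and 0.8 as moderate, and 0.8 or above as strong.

r = -0.87 < 0 so the relationship is negative.
|r| = 0.87, which falls in the strong range.

strong negative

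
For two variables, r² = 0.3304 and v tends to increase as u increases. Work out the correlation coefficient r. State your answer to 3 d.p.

|r| = √0.3304 = 0.575
The association is positive, so r = 0.575.

0.575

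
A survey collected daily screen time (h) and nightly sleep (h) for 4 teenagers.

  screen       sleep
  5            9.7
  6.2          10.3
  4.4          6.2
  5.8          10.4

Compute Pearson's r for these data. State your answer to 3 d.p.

0.862

n = 4, Σx = 21.4, Σy = 36.6, Σx² = 116.44, Σy² = 346.78, Σxy = 199.96
nΣxy − ΣxΣy = 799.84 − 783.24 = 16.6
nΣx² − (Σx)² = 465.76 − 457.96 = 7.8; nΣy² − (Σy)² = 1387.12 − 1339.56 = 47.56
r = 16.6 / √(7.8 × 47.56) = 16.6 / 19.2605 ≈ 0.862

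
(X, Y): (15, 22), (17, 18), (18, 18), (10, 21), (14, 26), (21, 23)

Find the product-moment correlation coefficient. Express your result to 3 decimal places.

n = 6, ΣX = 95, ΣY = 128, ΣX² = 1575, ΣY² = 2778, ΣXY = 2017
nΣXY − ΣXΣY = 12102 − 12160 = -58
nΣX² − (ΣX)² = 9450 − 9025 = 425; nΣY² − (ΣY)² = 16668 − 16384 = 284
r = -58 / √(425 × 284) = -58 / 347.4191 ≈ -0.167

-0.167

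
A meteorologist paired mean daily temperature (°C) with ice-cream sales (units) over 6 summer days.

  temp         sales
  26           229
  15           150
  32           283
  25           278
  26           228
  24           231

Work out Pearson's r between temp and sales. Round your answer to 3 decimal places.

n = 6, Σx = 148, Σy = 1399, Σx² = 3802, Σy² = 337659, Σxy = 35682
nΣxy − ΣxΣy = 214092 − 207052 = 7040
nΣx² − (Σx)² = 22812 − 21904 = 908; nΣy² − (Σy)² = 2025954 − 1957201 = 68753
r = 7040 / √(908 × 68753) = 7040 / 7901.1217 ≈ 0.891

0.891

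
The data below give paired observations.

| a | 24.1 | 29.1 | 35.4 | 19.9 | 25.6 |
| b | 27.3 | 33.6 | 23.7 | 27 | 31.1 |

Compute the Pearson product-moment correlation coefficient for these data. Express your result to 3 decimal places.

n = 5, Σa = 134.1, Σb = 142.7, Σa² = 3732.15, Σb² = 4132.15, Σab = 3808.13
nΣab − ΣaΣb = 19040.65 − 19136.07 = -95.42
nΣa² − (Σa)² = 18660.75 − 17982.81 = 677.94; nΣb² − (Σb)² = 20660.75 − 20363.29 = 297.46
r = -95.42 / √(677.94 × 297.46) = -95.42 / 449.0657 ≈ -0.212

-0.212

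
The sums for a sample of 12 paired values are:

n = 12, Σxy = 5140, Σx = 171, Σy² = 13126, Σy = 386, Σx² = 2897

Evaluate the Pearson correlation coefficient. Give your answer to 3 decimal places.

r = (nΣxy − ΣxΣy) / √[(nΣx² − (Σx)²)(nΣy² − (Σy)²)]
Numerator: 12×5140 − 171×386 = -4326
Denominator: √[(34764 − 29241)(157512 − 148996)] = √[5523 × 8516] = 6858.1242
r = -4326 / 6858.1242 ≈ -0.631

-0.631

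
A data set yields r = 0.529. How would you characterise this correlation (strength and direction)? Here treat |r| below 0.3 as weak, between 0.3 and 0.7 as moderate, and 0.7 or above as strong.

moderate positive

r = 0.529 > 0 so the relationship is positive.
|r| = 0.529, which falls in the moderate range.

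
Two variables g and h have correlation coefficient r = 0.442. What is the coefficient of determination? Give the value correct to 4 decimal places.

0.1954

r² = (0.442)² = 0.1954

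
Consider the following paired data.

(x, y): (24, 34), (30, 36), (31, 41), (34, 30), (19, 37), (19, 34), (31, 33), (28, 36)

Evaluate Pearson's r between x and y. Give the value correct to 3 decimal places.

n = 8, Σx = 216, Σy = 281, Σx² = 6060, Σy² = 9943, Σxy = 7567
nΣxy − ΣxΣy = 60536 − 60696 = -160
nΣx² − (Σx)² = 48480 − 46656 = 1824; nΣy² − (Σy)² = 79544 − 78961 = 583
r = -160 / √(1824 × 583) = -160 / 1031.2090 ≈ -0.155

-0.155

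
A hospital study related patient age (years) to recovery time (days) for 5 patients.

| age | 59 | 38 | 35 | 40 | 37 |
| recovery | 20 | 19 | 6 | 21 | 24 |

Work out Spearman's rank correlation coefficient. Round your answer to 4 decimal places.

0.3000

Rank age: 5, 3, 1, 4, 2
Rank recovery: 3, 2, 1, 4, 5
d = rank(age) − rank(recovery): 2, 1, 0, 0, -3; Σd² = 14
ρ = 1 − 6Σd² / [n(n²−1)] = 1 − 6×14 / (5×24) = 1 − 84/120 ≈ 0.3000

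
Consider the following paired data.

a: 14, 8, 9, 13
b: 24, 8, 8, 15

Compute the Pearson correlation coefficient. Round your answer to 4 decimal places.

0.9251

n = 4, Σa = 44, Σb = 55, Σa² = 510, Σb² = 929, Σab = 667
nΣab − ΣaΣb = 2668 − 2420 = 248
nΣa² − (Σa)² = 2040 − 1936 = 104; nΣb² − (Σb)² = 3716 − 3025 = 691
r = 248 / √(104 × 691) = 248 / 268.0746 ≈ 0.9251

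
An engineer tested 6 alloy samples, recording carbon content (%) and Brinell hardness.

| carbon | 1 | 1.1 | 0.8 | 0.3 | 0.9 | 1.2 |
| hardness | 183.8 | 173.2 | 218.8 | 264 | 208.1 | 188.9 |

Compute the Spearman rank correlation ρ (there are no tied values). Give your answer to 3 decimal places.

Rank carbon: 4, 5, 2, 1, 3, 6
Rank hardness: 2, 1, 5, 6, 4, 3
d = rank(carbon) − rank(hardness): 2, 4, -3, -5, -1, 3; Σd² = 64
ρ = 1 − 6Σd² / [n(n²−1)] = 1 − 6×64 / (6×35) = 1 − 384/210 ≈ -0.829

-0.829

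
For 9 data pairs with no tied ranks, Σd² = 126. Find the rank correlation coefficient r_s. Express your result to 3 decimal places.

-0.050

ρ = 1 − 6Σd² / [n(n²−1)] = 1 − 6×126 / (9×80)
  = 1 − 756/720 = 1 − 1.0500 ≈ -0.050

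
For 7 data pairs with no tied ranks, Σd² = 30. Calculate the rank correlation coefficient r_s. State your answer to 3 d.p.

ρ = 1 − 6Σd² / [n(n²−1)] = 1 − 6×30 / (7×48)
  = 1 − 180/336 = 1 − 0.5357 ≈ 0.464

0.464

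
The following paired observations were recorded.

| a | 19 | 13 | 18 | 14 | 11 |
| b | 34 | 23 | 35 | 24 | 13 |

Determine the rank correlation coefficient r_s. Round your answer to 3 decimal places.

Rank a: 5, 2, 4, 3, 1
Rank b: 4, 2, 5, 3, 1
d = rank(a) − rank(b): 1, 0, -1, 0, 0; Σd² = 2
ρ = 1 − 6Σd² / [n(n²−1)] = 1 − 6×2 / (5×24) = 1 − 12/120 ≈ 0.900

0.900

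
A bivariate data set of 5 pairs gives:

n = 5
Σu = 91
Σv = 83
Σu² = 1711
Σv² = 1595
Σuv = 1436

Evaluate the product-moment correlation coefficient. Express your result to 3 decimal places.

r = (nΣuv − ΣuΣv) / √[(nΣu² − (Σu)²)(nΣv² − (Σv)²)]
Numerator: 5×1436 − 91×83 = -373
Denominator: √[(8555 − 8281)(7975 − 6889)] = √[274 × 1086] = 545.4943
r = -373 / 545.4943 ≈ -0.684

-0.684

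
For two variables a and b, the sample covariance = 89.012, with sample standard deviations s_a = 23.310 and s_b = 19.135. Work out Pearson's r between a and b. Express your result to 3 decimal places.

0.200

r = Cov(a,b) / (s_a · s_b) = 89.012 / (23.310 × 19.135)
  = 89.012 / 446.0369 ≈ 0.200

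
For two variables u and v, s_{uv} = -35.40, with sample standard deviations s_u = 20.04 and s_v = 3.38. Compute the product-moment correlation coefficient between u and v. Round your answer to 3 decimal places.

r = Cov(u,v) / (s_u · s_v) = -35.40 / (20.04 × 3.38)
  = -35.40 / 67.7352 ≈ -0.523

-0.523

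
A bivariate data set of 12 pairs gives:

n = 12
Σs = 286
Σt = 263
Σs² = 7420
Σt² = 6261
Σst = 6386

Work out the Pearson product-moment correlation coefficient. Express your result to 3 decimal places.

0.215

r = (nΣst − ΣsΣt) / √[(nΣs² − (Σs)²)(nΣt² − (Σt)²)]
Numerator: 12×6386 − 286×263 = 1414
Denominator: √[(89040 − 81796)(75132 − 69169)] = √[7244 × 5963] = 6572.3643
r = 1414 / 6572.3643 ≈ 0.215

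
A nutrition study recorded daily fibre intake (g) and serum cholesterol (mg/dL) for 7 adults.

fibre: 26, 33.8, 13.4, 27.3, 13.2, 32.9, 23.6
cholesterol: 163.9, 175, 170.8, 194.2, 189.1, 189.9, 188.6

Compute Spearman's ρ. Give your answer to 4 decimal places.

0.1786

Rank fibre: 4, 7, 2, 5, 1, 6, 3
Rank cholesterol: 1, 3, 2, 7, 5, 6, 4
d = rank(fibre) − rank(cholesterol): 3, 4, 0, -2, -4, 0, -1; Σd² = 46
ρ = 1 − 6Σd² / [n(n²−1)] = 1 − 6×46 / (7×48) = 1 − 276/336 ≈ 0.1786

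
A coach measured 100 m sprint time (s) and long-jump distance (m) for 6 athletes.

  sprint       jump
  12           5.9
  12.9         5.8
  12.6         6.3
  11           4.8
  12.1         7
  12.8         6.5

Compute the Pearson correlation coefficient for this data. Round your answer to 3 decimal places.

n = 6, Σx = 73.4, Σy = 36.3, Σx² = 900.42, Σy² = 222.43, Σxy = 445.7
nΣxy − ΣxΣy = 2674.2 − 2664.42 = 9.78
nΣx² − (Σx)² = 5402.52 − 5387.56 = 14.96; nΣy² − (Σy)² = 1334.58 − 1317.69 = 16.89
r = 9.78 / √(14.96 × 16.89) = 9.78 / 15.8957 ≈ 0.615

0.615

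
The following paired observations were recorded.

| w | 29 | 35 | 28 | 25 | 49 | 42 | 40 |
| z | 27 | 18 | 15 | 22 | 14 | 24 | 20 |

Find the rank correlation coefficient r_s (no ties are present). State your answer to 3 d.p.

Rank w: 3, 4, 2, 1, 7, 6, 5
Rank z: 7, 3, 2, 5, 1, 6, 4
d = rank(w) − rank(z): -4, 1, 0, -4, 6, 0, 1; Σd² = 70
ρ = 1 − 6Σd² / [n(n²−1)] = 1 − 6×70 / (7×48) = 1 − 420/336 ≈ -0.250

-0.250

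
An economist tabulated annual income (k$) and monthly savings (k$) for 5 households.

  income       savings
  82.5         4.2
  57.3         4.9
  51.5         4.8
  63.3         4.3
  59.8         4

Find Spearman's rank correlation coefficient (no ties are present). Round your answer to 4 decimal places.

Rank income: 5, 2, 1, 4, 3
Rank savings: 2, 5, 4, 3, 1
d = rank(income) − rank(savings): 3, -3, -3, 1, 2; Σd² = 32
ρ = 1 − 6Σd² / [n(n²−1)] = 1 − 6×32 / (5×24) = 1 − 192/120 ≈ -0.6000

-0.6000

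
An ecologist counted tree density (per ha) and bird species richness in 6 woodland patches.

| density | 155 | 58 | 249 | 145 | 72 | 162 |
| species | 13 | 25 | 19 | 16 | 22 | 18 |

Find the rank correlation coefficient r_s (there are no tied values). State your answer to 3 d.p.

-0.486

Rank density: 4, 1, 6, 3, 2, 5
Rank species: 1, 6, 4, 2, 5, 3
d = rank(density) − rank(species): 3, -5, 2, 1, -3, 2; Σd² = 52
ρ = 1 − 6Σd² / [n(n²−1)] = 1 − 6×52 / (6×35) = 1 − 312/210 ≈ -0.486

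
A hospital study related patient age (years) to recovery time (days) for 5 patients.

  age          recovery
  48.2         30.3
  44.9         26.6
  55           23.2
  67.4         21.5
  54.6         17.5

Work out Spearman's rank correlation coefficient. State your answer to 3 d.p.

-0.600

Rank age: 2, 1, 4, 5, 3
Rank recovery: 5, 4, 3, 2, 1
d = rank(age) − rank(recovery): -3, -3, 1, 3, 2; Σd² = 32
ρ = 1 − 6Σd² / [n(n²−1)] = 1 − 6×32 / (5×24) = 1 − 192/120 ≈ -0.600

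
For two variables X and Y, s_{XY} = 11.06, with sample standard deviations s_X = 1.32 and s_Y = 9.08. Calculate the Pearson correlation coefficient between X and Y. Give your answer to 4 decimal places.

0.9228

r = Cov(X,Y) / (s_X · s_Y) = 11.06 / (1.32 × 9.08)
  = 11.06 / 11.9856 ≈ 0.9228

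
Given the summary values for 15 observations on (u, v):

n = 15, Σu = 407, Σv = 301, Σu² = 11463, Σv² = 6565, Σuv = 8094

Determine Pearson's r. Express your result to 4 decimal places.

-0.1558

r = (nΣuv − ΣuΣv) / √[(nΣu² − (Σu)²)(nΣv² − (Σv)²)]
Numerator: 15×8094 − 407×301 = -1097
Denominator: √[(171945 − 165649)(98475 − 90601)] = √[6296 × 7874] = 7040.9306
r = -1097 / 7040.9306 ≈ -0.1558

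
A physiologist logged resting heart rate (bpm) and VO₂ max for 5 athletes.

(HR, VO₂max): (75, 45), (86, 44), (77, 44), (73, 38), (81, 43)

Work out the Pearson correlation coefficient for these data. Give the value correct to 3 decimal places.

n = 5, Σx = 392, Σy = 214, Σx² = 30840, Σy² = 9190, Σxy = 16804
nΣxy − ΣxΣy = 84020 − 83888 = 132
nΣx² − (Σx)² = 154200 − 153664 = 536; nΣy² − (Σy)² = 45950 − 45796 = 154
r = 132 / √(536 × 154) = 132 / 287.3047 ≈ 0.459

0.459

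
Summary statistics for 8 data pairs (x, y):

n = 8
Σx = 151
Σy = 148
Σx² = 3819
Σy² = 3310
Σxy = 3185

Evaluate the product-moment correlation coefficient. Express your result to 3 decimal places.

r = (nΣxy − ΣxΣy) / √[(nΣx² − (Σx)²)(nΣy² − (Σy)²)]
Numerator: 8×3185 − 151×148 = 3132
Denominator: √[(30552 − 22801)(26480 − 21904)] = √[7751 × 4576] = 5955.5500
r = 3132 / 5955.5500 ≈ 0.526

0.526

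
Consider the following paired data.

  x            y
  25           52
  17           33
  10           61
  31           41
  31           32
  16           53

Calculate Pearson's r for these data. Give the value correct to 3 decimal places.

n = 6, Σx = 130, Σy = 272, Σx² = 3192, Σy² = 13028, Σxy = 5582
nΣxy − ΣxΣy = 33492 − 35360 = -1868
nΣx² − (Σx)² = 19152 − 16900 = 2252; nΣy² − (Σy)² = 78168 − 73984 = 4184
r = -1868 / √(2252 × 4184) = -1868 / 3069.5876 ≈ -0.609

-0.609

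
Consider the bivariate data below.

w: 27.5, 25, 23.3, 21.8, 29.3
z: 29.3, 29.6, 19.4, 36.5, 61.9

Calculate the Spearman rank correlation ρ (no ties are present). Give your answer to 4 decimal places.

Rank w: 4, 3, 2, 1, 5
Rank z: 2, 3, 1, 4, 5
d = rank(w) − rank(z): 2, 0, 1, -3, 0; Σd² = 14
ρ = 1 − 6Σd² / [n(n²−1)] = 1 − 6×14 / (5×24) = 1 − 84/120 ≈ 0.3000

0.3000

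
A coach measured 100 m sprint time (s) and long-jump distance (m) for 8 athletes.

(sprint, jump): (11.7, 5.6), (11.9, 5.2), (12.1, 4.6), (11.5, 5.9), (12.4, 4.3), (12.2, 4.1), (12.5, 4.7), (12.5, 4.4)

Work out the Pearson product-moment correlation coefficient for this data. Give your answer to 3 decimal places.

n = 8, Σx = 96.8, Σy = 38.8, Σx² = 1172.26, Σy² = 191.12, Σxy = 468
nΣxy − ΣxΣy = 3744 − 3755.84 = -11.84
nΣx² − (Σx)² = 9378.08 − 9370.24 = 7.84; nΣy² − (Σy)² = 1528.96 − 1505.44 = 23.52
r = -11.84 / √(7.84 × 23.52) = -11.84 / 13.5793 ≈ -0.872

-0.872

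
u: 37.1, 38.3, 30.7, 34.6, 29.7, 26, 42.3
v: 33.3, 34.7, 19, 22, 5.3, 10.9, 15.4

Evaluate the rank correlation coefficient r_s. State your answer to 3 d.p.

Rank u: 5, 6, 3, 4, 2, 1, 7
Rank v: 6, 7, 4, 5, 1, 2, 3
d = rank(u) − rank(v): -1, -1, -1, -1, 1, -1, 4; Σd² = 22
ρ = 1 − 6Σd² / [n(n²−1)] = 1 − 6×22 / (7×48) = 1 − 132/336 ≈ 0.607

0.607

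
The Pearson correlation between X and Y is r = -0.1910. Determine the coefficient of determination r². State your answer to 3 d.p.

r² = (-0.1910)² = 0.036

0.036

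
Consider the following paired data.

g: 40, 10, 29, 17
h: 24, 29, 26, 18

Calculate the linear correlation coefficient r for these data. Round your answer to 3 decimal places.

n = 4, Σg = 96, Σh = 97, Σg² = 2830, Σh² = 2417, Σgh = 2310
nΣgh − ΣgΣh = 9240 − 9312 = -72
nΣg² − (Σg)² = 11320 − 9216 = 2104; nΣh² − (Σh)² = 9668 − 9409 = 259
r = -72 / √(2104 × 259) = -72 / 738.1978 ≈ -0.098

-0.098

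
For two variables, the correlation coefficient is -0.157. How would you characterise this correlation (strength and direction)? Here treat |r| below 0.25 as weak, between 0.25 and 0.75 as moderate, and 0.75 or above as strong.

r = -0.157 < 0 so the relationship is negative.
|r| = 0.157, which falls in the weak range.

weak negative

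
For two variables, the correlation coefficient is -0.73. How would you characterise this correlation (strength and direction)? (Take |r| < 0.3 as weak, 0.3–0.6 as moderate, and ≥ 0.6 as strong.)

strong negative

r = -0.73 < 0 so the relationship is negative.
|r| = 0.73, which falls in the strong range.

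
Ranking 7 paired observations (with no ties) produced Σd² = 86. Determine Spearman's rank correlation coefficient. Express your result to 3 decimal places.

ρ = 1 − 6Σd² / [n(n²−1)] = 1 − 6×86 / (7×48)
  = 1 − 516/336 = 1 − 1.5357 ≈ -0.536

-0.536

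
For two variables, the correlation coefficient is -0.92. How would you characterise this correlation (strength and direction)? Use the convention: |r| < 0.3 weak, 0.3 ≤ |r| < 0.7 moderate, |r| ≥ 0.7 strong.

strong negative

r = -0.92 < 0 so the relationship is negative.
|r| = 0.92, which falls in the strong range.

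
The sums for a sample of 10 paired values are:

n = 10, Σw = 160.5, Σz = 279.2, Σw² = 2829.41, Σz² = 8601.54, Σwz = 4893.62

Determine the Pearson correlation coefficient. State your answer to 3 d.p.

0.913

r = (nΣwz − ΣwΣz) / √[(nΣw² − (Σw)²)(nΣz² − (Σz)²)]
Numerator: 10×4893.62 − 160.5×279.2 = 4124.6
Denominator: √[(28294.1 − 25760.25)(86015.4 − 77952.64)] = √[2533.85 × 8062.76] = 4519.9363
r = 4124.6 / 4519.9363 ≈ 0.913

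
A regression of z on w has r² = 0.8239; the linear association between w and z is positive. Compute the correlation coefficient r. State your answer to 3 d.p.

0.908

|r| = √0.8239 = 0.908
The association is positive, so r = 0.908.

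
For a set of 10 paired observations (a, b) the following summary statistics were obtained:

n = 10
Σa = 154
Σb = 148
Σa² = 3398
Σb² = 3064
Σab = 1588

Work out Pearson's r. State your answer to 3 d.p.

r = (nΣab − ΣaΣb) / √[(nΣa² − (Σa)²)(nΣb² − (Σb)²)]
Numerator: 10×1588 − 154×148 = -6912
Denominator: √[(33980 − 23716)(30640 − 21904)] = √[10264 × 8736] = 9469.2293
r = -6912 / 9469.2293 ≈ -0.730

-0.730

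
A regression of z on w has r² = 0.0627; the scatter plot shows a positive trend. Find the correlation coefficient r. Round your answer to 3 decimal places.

0.250

|r| = √0.0627 = 0.250
The association is positive, so r = 0.250.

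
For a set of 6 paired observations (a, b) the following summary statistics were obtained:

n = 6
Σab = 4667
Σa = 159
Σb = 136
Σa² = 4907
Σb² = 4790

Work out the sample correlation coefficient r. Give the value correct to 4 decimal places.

0.9769

r = (nΣab − ΣaΣb) / √[(nΣa² − (Σa)²)(nΣb² − (Σb)²)]
Numerator: 6×4667 − 159×136 = 6378
Denominator: √[(29442 − 25281)(28740 − 18496)] = √[4161 × 10244] = 6528.8042
r = 6378 / 6528.8042 ≈ 0.9769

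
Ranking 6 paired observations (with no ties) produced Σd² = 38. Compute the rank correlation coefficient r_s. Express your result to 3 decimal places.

ρ = 1 − 6Σd² / [n(n²−1)] = 1 − 6×38 / (6×35)
  = 1 − 228/210 = 1 − 1.0857 ≈ -0.086

-0.086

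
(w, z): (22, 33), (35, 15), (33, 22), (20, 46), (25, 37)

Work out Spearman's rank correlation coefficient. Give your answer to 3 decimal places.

Rank w: 2, 5, 4, 1, 3
Rank z: 3, 1, 2, 5, 4
d = rank(w) − rank(z): -1, 4, 2, -4, -1; Σd² = 38
ρ = 1 − 6Σd² / [n(n²−1)] = 1 − 6×38 / (5×24) = 1 − 228/120 ≈ -0.900

-0.900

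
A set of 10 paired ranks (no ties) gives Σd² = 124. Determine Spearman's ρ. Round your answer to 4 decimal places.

0.2485

ρ = 1 − 6Σd² / [n(n²−1)] = 1 − 6×124 / (10×99)
  = 1 − 744/990 = 1 − 0.75152 ≈ 0.2485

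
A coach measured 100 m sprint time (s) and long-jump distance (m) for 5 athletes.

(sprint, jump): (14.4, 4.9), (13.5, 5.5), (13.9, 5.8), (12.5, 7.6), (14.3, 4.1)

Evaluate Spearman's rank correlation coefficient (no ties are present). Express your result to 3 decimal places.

-0.800

Rank sprint: 5, 2, 3, 1, 4
Rank jump: 2, 3, 4, 5, 1
d = rank(sprint) − rank(jump): 3, -1, -1, -4, 3; Σd² = 36
ρ = 1 − 6Σd² / [n(n²−1)] = 1 − 6×36 / (5×24) = 1 − 216/120 ≈ -0.800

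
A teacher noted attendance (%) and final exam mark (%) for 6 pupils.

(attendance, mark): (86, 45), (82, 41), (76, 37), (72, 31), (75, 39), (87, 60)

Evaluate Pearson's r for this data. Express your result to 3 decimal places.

n = 6, Σx = 478, Σy = 253, Σx² = 38274, Σy² = 11157, Σxy = 20421
nΣxy − ΣxΣy = 122526 − 120934 = 1592
nΣx² − (Σx)² = 229644 − 228484 = 1160; nΣy² − (Σy)² = 66942 − 64009 = 2933
r = 1592 / √(1160 × 2933) = 1592 / 1844.5270 ≈ 0.863

0.863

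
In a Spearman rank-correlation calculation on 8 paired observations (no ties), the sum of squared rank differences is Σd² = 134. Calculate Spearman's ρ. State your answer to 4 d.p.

-0.5952

ρ = 1 − 6Σd² / [n(n²−1)] = 1 − 6×134 / (8×63)
  = 1 − 804/504 = 1 − 1.59524 ≈ -0.5952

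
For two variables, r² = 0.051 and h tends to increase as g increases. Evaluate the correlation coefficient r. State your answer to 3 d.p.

0.226

|r| = √0.051 = 0.226
The association is positive, so r = 0.226.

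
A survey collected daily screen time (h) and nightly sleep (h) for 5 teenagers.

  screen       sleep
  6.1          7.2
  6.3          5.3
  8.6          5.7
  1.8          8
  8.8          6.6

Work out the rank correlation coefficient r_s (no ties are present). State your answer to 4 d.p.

Rank screen: 2, 3, 4, 1, 5
Rank sleep: 4, 1, 2, 5, 3
d = rank(screen) − rank(sleep): -2, 2, 2, -4, 2; Σd² = 32
ρ = 1 − 6Σd² / [n(n²−1)] = 1 − 6×32 / (5×24) = 1 − 192/120 ≈ -0.6000

-0.6000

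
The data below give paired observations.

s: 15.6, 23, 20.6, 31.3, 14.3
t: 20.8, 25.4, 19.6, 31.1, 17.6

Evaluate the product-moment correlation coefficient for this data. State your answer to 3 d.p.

0.938

n = 5, Σs = 104.8, Σt = 114.5, Σs² = 2380.9, Σt² = 2738.93, Σst = 2537.55
nΣst − ΣsΣt = 12687.75 − 11999.6 = 688.15
nΣs² − (Σs)² = 11904.5 − 10983.04 = 921.46; nΣt² − (Σt)² = 13694.65 − 13110.25 = 584.4
r = 688.15 / √(921.46 × 584.4) = 688.15 / 733.8264 ≈ 0.938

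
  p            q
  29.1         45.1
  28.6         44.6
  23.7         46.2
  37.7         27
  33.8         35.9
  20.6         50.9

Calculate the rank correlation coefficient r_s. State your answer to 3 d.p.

-0.943

Rank p: 4, 3, 2, 6, 5, 1
Rank q: 4, 3, 5, 1, 2, 6
d = rank(p) − rank(q): 0, 0, -3, 5, 3, -5; Σd² = 68
ρ = 1 − 6Σd² / [n(n²−1)] = 1 − 6×68 / (6×35) = 1 − 408/210 ≈ -0.943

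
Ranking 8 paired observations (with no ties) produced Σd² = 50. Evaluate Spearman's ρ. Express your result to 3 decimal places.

0.405

ρ = 1 − 6Σd² / [n(n²−1)] = 1 − 6×50 / (8×63)
  = 1 − 300/504 = 1 − 0.5952 ≈ 0.405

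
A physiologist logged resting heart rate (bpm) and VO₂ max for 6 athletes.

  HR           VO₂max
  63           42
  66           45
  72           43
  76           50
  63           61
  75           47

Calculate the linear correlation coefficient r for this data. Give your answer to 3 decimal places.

-0.194

n = 6, Σx = 415, Σy = 288, Σx² = 28879, Σy² = 14068, Σxy = 19880
nΣxy − ΣxΣy = 119280 − 119520 = -240
nΣx² − (Σx)² = 173274 − 172225 = 1049; nΣy² − (Σy)² = 84408 − 82944 = 1464
r = -240 / √(1049 × 1464) = -240 / 1239.2482 ≈ -0.194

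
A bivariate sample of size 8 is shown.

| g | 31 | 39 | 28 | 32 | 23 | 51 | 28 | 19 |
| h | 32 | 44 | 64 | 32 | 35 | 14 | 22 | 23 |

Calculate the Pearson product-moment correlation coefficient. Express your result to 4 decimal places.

n = 8, Σg = 251, Σh = 266, Σg² = 8565, Σh² = 10514, Σgh = 8096
nΣgh − ΣgΣh = 64768 − 66766 = -1998
nΣg² − (Σg)² = 68520 − 63001 = 5519; nΣh² − (Σh)² = 84112 − 70756 = 13356
r = -1998 / √(5519 × 13356) = -1998 / 8585.5555 ≈ -0.2327

-0.2327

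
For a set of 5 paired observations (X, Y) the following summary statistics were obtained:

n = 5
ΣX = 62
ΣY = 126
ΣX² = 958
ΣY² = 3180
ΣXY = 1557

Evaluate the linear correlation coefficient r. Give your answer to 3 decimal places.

-0.179

r = (nΣXY − ΣXΣY) / √[(nΣX² − (ΣX)²)(nΣY² − (ΣY)²)]
Numerator: 5×1557 − 62×126 = -27
Denominator: √[(4790 − 3844)(15900 − 15876)] = √[946 × 24] = 150.6785
r = -27 / 150.6785 ≈ -0.179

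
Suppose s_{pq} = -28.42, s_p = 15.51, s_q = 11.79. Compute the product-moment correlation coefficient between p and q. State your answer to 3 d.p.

r = Cov(p,q) / (s_p · s_q) = -28.42 / (15.51 × 11.79)
  = -28.42 / 182.8629 ≈ -0.155

-0.155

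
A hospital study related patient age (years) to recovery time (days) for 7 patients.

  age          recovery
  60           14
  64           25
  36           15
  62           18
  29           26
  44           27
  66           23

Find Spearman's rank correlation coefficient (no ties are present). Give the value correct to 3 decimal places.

Rank age: 4, 6, 2, 5, 1, 3, 7
Rank recovery: 1, 5, 2, 3, 6, 7, 4
d = rank(age) − rank(recovery): 3, 1, 0, 2, -5, -4, 3; Σd² = 64
ρ = 1 − 6Σd² / [n(n²−1)] = 1 − 6×64 / (7×48) = 1 − 384/336 ≈ -0.143

-0.143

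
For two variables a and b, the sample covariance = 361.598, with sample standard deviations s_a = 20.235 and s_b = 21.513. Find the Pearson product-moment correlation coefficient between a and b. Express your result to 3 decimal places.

r = Cov(a,b) / (s_a · s_b) = 361.598 / (20.235 × 21.513)
  = 361.598 / 435.3156 ≈ 0.831

0.831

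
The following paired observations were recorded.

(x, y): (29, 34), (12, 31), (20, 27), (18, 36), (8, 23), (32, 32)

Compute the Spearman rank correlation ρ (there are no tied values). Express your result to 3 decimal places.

Rank x: 5, 2, 4, 3, 1, 6
Rank y: 5, 3, 2, 6, 1, 4
d = rank(x) − rank(y): 0, -1, 2, -3, 0, 2; Σd² = 18
ρ = 1 − 6Σd² / [n(n²−1)] = 1 − 6×18 / (6×35) = 1 − 108/210 ≈ 0.486

0.486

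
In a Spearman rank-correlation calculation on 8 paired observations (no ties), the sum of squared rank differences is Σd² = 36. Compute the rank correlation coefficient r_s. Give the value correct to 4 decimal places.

0.5714

ρ = 1 − 6Σd² / [n(n²−1)] = 1 − 6×36 / (8×63)
  = 1 − 216/504 = 1 − 0.42857 ≈ 0.5714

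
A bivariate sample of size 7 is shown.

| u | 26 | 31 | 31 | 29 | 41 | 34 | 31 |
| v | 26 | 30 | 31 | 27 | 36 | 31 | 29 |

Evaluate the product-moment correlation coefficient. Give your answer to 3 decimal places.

n = 7, Σu = 223, Σv = 210, Σu² = 7237, Σv² = 6364, Σuv = 6779
nΣuv − ΣuΣv = 47453 − 46830 = 623
nΣu² − (Σu)² = 50659 − 49729 = 930; nΣv² − (Σv)² = 44548 − 44100 = 448
r = 623 / √(930 × 448) = 623 / 645.4766 ≈ 0.965

0.965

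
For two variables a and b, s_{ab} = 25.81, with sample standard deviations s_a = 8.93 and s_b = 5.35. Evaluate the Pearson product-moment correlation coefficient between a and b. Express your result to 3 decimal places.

r = Cov(a,b) / (s_a · s_b) = 25.81 / (8.93 × 5.35)
  = 25.81 / 47.7755 ≈ 0.540

0.540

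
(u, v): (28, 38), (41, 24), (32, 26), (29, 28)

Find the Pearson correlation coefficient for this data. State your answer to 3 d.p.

-0.707

n = 4, Σu = 130, Σv = 116, Σu² = 4330, Σv² = 3480, Σuv = 3692
nΣuv − ΣuΣv = 14768 − 15080 = -312
nΣu² − (Σu)² = 17320 − 16900 = 420; nΣv² − (Σv)² = 13920 − 13456 = 464
r = -312 / √(420 × 464) = -312 / 441.4521 ≈ -0.707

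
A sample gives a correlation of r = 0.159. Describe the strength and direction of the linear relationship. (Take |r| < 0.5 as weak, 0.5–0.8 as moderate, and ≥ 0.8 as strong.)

weak positive

r = 0.159 > 0 so the relationship is positive.
|r| = 0.159, which falls in the weak range.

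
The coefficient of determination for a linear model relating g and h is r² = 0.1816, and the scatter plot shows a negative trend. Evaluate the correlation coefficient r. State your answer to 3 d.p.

-0.426

|r| = √0.1816 = 0.426
The association is negative, so r = −0.426.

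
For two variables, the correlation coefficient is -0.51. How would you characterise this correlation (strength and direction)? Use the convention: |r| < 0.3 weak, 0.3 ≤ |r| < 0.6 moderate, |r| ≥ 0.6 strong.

r = -0.51 < 0 so the relationship is negative.
|r| = 0.51, which falls in the moderate range.

moderate negative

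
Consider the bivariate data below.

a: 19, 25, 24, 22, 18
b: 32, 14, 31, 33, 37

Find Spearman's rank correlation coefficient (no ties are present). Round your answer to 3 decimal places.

Rank a: 2, 5, 4, 3, 1
Rank b: 3, 1, 2, 4, 5
d = rank(a) − rank(b): -1, 4, 2, -1, -4; Σd² = 38
ρ = 1 − 6Σd² / [n(n²−1)] = 1 − 6×38 / (5×24) = 1 − 228/120 ≈ -0.900

-0.900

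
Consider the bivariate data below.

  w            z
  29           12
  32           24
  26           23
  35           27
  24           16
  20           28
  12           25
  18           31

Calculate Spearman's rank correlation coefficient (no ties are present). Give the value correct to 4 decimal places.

Rank w: 6, 7, 5, 8, 4, 3, 1, 2
Rank z: 1, 4, 3, 6, 2, 7, 5, 8
d = rank(w) − rank(z): 5, 3, 2, 2, 2, -4, -4, -6; Σd² = 114
ρ = 1 − 6Σd² / [n(n²−1)] = 1 − 6×114 / (8×63) = 1 − 684/504 ≈ -0.3571

-0.3571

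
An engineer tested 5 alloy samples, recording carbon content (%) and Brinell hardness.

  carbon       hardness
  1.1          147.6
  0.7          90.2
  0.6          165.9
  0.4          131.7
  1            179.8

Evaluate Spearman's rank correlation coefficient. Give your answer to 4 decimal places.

Rank carbon: 5, 3, 2, 1, 4
Rank hardness: 3, 1, 4, 2, 5
d = rank(carbon) − rank(hardness): 2, 2, -2, -1, -1; Σd² = 14
ρ = 1 − 6Σd² / [n(n²−1)] = 1 − 6×14 / (5×24) = 1 − 84/120 ≈ 0.3000

0.3000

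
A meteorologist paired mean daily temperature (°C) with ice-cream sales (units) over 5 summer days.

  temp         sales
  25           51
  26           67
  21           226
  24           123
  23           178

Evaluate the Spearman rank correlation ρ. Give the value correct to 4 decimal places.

Rank temp: 4, 5, 1, 3, 2
Rank sales: 1, 2, 5, 3, 4
d = rank(temp) − rank(sales): 3, 3, -4, 0, -2; Σd² = 38
ρ = 1 − 6Σd² / [n(n²−1)] = 1 − 6×38 / (5×24) = 1 − 228/120 ≈ -0.9000

-0.9000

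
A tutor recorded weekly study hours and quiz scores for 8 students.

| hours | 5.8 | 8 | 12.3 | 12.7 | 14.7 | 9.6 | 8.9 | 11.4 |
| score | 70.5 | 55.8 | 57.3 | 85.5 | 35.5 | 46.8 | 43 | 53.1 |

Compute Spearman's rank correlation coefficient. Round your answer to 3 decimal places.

Rank hours: 1, 2, 6, 7, 8, 4, 3, 5
Rank score: 7, 5, 6, 8, 1, 3, 2, 4
d = rank(hours) − rank(score): -6, -3, 0, -1, 7, 1, 1, 1; Σd² = 98
ρ = 1 − 6Σd² / [n(n²−1)] = 1 − 6×98 / (8×63) = 1 − 588/504 ≈ -0.167

-0.167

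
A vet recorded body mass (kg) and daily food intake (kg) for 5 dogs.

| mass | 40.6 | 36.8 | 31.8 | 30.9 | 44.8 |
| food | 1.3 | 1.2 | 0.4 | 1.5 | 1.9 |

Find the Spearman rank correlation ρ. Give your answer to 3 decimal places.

0.400

Rank mass: 4, 3, 2, 1, 5
Rank food: 3, 2, 1, 4, 5
d = rank(mass) − rank(food): 1, 1, 1, -3, 0; Σd² = 12
ρ = 1 − 6Σd² / [n(n²−1)] = 1 − 6×12 / (5×24) = 1 − 72/120 ≈ 0.400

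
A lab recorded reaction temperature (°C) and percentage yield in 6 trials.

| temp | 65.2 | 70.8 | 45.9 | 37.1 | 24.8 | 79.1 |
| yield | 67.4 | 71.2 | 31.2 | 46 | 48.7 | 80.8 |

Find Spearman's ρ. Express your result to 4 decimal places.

Rank temp: 4, 5, 3, 2, 1, 6
Rank yield: 4, 5, 1, 2, 3, 6
d = rank(temp) − rank(yield): 0, 0, 2, 0, -2, 0; Σd² = 8
ρ = 1 − 6Σd² / [n(n²−1)] = 1 − 6×8 / (6×35) = 1 − 48/210 ≈ 0.7714

0.7714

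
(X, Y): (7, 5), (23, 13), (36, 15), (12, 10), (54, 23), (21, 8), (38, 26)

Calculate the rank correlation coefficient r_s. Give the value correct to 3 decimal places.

0.929

Rank X: 1, 4, 5, 2, 7, 3, 6
Rank Y: 1, 4, 5, 3, 6, 2, 7
d = rank(X) − rank(Y): 0, 0, 0, -1, 1, 1, -1; Σd² = 4
ρ = 1 − 6Σd² / [n(n²−1)] = 1 − 6×4 / (7×48) = 1 − 24/336 ≈ 0.929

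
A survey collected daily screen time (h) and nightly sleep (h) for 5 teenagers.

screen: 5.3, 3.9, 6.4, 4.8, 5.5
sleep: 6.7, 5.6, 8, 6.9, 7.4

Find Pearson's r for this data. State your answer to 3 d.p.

0.956

n = 5, Σx = 25.9, Σy = 34.6, Σx² = 137.55, Σy² = 242.62, Σxy = 182.37
nΣxy − ΣxΣy = 911.85 − 896.14 = 15.71
nΣx² − (Σx)² = 687.75 − 670.81 = 16.94; nΣy² − (Σy)² = 1213.1 − 1197.16 = 15.94
r = 15.71 / √(16.94 × 15.94) = 15.71 / 16.4324 ≈ 0.956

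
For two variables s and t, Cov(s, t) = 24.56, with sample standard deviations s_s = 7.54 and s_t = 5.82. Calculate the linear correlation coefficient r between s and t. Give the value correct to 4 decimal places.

r = Cov(s,t) / (s_s · s_t) = 24.56 / (7.54 × 5.82)
  = 24.56 / 43.8828 ≈ 0.5597

0.5597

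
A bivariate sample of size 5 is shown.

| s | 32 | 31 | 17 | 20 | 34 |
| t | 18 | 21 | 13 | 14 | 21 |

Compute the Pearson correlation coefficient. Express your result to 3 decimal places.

0.945

n = 5, Σs = 134, Σt = 87, Σs² = 3830, Σt² = 1571, Σst = 2442
nΣst − ΣsΣt = 12210 − 11658 = 552
nΣs² − (Σs)² = 19150 − 17956 = 1194; nΣt² − (Σt)² = 7855 − 7569 = 286
r = 552 / √(1194 × 286) = 552 / 584.3663 ≈ 0.945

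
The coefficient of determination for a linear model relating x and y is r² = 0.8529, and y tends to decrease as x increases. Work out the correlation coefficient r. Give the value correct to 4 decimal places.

-0.9235

|r| = √0.8529 = 0.9235
The association is negative, so r = −0.9235.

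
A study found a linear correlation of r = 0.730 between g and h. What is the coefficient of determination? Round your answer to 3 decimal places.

0.533

r² = (0.730)² = 0.533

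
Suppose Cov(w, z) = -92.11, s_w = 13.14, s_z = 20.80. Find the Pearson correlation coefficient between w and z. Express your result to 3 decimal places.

-0.337

r = Cov(w,z) / (s_w · s_z) = -92.11 / (13.14 × 20.80)
  = -92.11 / 273.3120 ≈ -0.337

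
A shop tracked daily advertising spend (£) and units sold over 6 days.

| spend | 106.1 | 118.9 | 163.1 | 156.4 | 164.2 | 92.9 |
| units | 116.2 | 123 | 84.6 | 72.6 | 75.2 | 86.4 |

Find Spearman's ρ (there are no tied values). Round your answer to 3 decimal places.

Rank spend: 2, 3, 5, 4, 6, 1
Rank units: 5, 6, 3, 1, 2, 4
d = rank(spend) − rank(units): -3, -3, 2, 3, 4, -3; Σd² = 56
ρ = 1 − 6Σd² / [n(n²−1)] = 1 − 6×56 / (6×35) = 1 − 336/210 ≈ -0.600

-0.600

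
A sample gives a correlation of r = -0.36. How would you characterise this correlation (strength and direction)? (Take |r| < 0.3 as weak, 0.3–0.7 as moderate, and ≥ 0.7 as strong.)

moderate negative

r = -0.36 < 0 so the relationship is negative.
|r| = 0.36, which falls in the moderate range.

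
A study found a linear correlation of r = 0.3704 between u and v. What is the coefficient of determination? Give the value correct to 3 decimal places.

0.137

r² = (0.3704)² = 0.137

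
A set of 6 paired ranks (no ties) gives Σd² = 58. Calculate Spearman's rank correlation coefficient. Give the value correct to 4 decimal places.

ρ = 1 − 6Σd² / [n(n²−1)] = 1 − 6×58 / (6×35)
  = 1 − 348/210 = 1 − 1.65714 ≈ -0.6571

-0.6571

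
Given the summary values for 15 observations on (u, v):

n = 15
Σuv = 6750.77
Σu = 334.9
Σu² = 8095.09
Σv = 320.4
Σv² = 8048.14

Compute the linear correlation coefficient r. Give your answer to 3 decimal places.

r = (nΣuv − ΣuΣv) / √[(nΣu² − (Σu)²)(nΣv² − (Σv)²)]
Numerator: 15×6750.77 − 334.9×320.4 = -6040.41
Denominator: √[(121426.35 − 112158.01)(120722.1 − 102656.16)] = √[9268.34 × 18065.94] = 12939.9101
r = -6040.41 / 12939.9101 ≈ -0.467

-0.467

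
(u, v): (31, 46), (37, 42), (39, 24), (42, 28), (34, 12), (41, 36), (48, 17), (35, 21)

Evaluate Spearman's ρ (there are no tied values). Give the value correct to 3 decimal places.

-0.190

Rank u: 1, 4, 5, 7, 2, 6, 8, 3
Rank v: 8, 7, 4, 5, 1, 6, 2, 3
d = rank(u) − rank(v): -7, -3, 1, 2, 1, 0, 6, 0; Σd² = 100
ρ = 1 − 6Σd² / [n(n²−1)] = 1 − 6×100 / (8×63) = 1 − 600/504 ≈ -0.190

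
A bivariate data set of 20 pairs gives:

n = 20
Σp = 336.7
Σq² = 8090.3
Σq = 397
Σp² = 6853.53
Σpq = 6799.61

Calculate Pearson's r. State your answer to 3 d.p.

r = (nΣpq − ΣpΣq) / √[(nΣp² − (Σp)²)(nΣq² − (Σq)²)]
Numerator: 20×6799.61 − 336.7×397 = 2322.3
Denominator: √[(137070.6 − 113366.89)(161806 − 157609)] = √[23703.71 × 4197] = 9974.1902
r = 2322.3 / 9974.1902 ≈ 0.233

0.233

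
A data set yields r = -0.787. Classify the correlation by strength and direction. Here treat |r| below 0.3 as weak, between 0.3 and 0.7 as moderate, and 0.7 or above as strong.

r = -0.787 < 0 so the relationship is negative.
|r| = 0.787, which falls in the strong range.

strong negative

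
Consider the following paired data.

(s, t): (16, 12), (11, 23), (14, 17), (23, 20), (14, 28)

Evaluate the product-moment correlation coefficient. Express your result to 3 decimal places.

n = 5, Σs = 78, Σt = 100, Σs² = 1298, Σt² = 2146, Σst = 1535
nΣst − ΣsΣt = 7675 − 7800 = -125
nΣs² − (Σs)² = 6490 − 6084 = 406; nΣt² − (Σt)² = 10730 − 10000 = 730
r = -125 / √(406 × 730) = -125 / 544.4079 ≈ -0.230

-0.230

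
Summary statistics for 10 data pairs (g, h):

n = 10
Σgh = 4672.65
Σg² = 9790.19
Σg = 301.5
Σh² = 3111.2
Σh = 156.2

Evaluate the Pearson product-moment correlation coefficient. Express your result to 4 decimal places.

-0.0537

r = (nΣgh − ΣgΣh) / √[(nΣg² − (Σg)²)(nΣh² − (Σh)²)]
Numerator: 10×4672.65 − 301.5×156.2 = -367.8
Denominator: √[(97901.9 − 90902.25)(31112 − 24398.44)] = √[6999.65 × 6713.56] = 6855.1127
r = -367.8 / 6855.1127 ≈ -0.0537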